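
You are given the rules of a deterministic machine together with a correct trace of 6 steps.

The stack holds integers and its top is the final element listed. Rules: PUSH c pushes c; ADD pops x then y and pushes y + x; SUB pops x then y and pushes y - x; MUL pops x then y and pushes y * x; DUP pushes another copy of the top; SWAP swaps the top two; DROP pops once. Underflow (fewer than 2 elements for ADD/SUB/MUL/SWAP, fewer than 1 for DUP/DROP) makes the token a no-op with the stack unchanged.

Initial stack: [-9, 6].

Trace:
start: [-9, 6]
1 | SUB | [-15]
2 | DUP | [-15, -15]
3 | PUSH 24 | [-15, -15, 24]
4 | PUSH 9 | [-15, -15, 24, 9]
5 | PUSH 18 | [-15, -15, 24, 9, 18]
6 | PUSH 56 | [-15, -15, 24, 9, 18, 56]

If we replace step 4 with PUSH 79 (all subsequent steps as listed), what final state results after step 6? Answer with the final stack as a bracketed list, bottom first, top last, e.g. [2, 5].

[-15, -15, 24, 79, 18, 56]

(re-executing from step 4 with the substitution; state before step 4: [-15, -15, 24])
4 | PUSH 79 | [-15, -15, 24, 79]
5 | PUSH 18 | [-15, -15, 24, 79, 18]
6 | PUSH 56 | [-15, -15, 24, 79, 18, 56]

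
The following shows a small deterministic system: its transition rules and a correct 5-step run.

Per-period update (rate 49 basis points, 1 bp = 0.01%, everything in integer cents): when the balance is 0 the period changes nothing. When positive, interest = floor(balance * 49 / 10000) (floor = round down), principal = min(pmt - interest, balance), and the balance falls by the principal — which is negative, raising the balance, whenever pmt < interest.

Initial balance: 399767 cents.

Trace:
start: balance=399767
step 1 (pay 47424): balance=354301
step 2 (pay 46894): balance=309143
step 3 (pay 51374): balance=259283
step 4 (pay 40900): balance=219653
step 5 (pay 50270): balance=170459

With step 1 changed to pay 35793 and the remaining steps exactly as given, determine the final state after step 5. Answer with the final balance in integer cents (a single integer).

(re-executing from step 1 with the substitution; state before step 1: balance=399767)
step 1 (pay 35793): balance=365932
step 2 (pay 46894): balance=320831
step 3 (pay 51374): balance=271029
step 4 (pay 40900): balance=231457
step 5 (pay 50270): balance=182321

182321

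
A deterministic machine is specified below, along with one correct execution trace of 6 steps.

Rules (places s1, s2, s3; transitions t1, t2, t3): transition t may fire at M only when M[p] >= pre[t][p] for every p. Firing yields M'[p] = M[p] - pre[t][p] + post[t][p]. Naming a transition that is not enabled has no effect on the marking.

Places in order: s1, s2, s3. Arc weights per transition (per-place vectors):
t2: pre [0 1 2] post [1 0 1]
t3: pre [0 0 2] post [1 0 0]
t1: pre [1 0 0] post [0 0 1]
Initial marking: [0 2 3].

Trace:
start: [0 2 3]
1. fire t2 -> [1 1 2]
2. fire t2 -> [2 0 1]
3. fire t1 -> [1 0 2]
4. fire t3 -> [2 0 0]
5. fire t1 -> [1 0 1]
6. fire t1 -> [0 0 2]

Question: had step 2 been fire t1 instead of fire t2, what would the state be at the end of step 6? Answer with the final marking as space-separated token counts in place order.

(re-executing from step 2 with the substitution; state before step 2: [1 1 2])
2. fire t1 -> [0 1 3]
3. fire t1 -> [0 1 3]
4. fire t3 -> [1 1 1]
5. fire t1 -> [0 1 2]
6. fire t1 -> [0 1 2]

0 1 2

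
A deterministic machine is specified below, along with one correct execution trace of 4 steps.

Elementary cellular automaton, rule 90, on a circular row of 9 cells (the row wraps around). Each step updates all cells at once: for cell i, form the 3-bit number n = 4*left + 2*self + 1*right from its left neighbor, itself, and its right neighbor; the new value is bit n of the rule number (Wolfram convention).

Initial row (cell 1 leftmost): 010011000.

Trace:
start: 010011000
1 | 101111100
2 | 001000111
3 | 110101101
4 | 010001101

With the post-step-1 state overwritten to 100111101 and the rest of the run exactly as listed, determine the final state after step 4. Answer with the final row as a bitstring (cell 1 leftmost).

101101110

state after step 1 := 100111101
2 | 111100101
3 | 000111001
4 | 101101110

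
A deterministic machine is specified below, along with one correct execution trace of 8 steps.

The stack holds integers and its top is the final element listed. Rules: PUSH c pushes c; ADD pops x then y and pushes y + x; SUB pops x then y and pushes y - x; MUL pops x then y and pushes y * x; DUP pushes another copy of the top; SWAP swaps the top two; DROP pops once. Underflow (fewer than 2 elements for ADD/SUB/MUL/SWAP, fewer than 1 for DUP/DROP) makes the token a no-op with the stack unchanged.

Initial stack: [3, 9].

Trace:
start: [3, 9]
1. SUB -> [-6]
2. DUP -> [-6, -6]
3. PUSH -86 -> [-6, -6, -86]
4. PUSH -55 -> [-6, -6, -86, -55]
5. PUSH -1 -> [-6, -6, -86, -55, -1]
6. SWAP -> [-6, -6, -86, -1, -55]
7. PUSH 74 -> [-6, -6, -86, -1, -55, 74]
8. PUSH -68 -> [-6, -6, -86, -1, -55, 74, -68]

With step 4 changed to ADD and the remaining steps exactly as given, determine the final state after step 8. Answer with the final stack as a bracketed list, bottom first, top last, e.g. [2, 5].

(re-executing from step 4 with the substitution; state before step 4: [-6, -6, -86])
4. ADD -> [-6, -92]
5. PUSH -1 -> [-6, -92, -1]
6. SWAP -> [-6, -1, -92]
7. PUSH 74 -> [-6, -1, -92, 74]
8. PUSH -68 -> [-6, -1, -92, 74, -68]

[-6, -1, -92, 74, -68]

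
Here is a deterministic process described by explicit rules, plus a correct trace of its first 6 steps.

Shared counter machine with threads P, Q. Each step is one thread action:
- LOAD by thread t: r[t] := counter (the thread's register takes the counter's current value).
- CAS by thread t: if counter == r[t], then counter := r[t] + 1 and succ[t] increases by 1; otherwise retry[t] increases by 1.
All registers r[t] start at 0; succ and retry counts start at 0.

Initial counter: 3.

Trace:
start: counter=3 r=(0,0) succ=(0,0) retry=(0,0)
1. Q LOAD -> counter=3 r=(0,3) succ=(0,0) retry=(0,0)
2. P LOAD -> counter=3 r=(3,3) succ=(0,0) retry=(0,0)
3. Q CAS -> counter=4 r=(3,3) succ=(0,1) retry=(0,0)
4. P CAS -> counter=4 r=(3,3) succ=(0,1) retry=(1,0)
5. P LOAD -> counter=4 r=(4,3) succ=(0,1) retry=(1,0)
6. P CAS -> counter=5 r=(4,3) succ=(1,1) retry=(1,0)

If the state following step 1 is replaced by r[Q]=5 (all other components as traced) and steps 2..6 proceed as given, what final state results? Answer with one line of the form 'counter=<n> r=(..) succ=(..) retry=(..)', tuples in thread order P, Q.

state after step 1 := counter=3 r=(0,5) succ=(0,0) retry=(0,0)
2. P LOAD -> counter=3 r=(3,5) succ=(0,0) retry=(0,0)
3. Q CAS -> counter=3 r=(3,5) succ=(0,0) retry=(0,1)
4. P CAS -> counter=4 r=(3,5) succ=(1,0) retry=(0,1)
5. P LOAD -> counter=4 r=(4,5) succ=(1,0) retry=(0,1)
6. P CAS -> counter=5 r=(4,5) succ=(2,0) retry=(0,1)

counter=5 r=(4,5) succ=(2,0) retry=(0,1)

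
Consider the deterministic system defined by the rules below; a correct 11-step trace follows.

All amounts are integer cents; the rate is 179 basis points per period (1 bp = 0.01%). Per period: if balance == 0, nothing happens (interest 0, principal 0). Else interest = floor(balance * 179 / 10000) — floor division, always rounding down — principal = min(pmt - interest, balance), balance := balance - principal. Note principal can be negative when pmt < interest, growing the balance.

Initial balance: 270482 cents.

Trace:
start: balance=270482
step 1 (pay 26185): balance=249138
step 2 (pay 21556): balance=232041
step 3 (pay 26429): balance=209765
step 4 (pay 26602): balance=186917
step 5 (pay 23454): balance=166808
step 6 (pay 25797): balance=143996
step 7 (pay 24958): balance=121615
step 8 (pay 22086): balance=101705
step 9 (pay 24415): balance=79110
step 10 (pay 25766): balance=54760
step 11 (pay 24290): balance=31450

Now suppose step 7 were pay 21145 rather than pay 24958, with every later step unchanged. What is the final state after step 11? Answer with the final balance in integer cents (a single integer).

35544

(re-executing from step 7 with the substitution; state before step 7: balance=143996)
step 7 (pay 21145): balance=125428
step 8 (pay 22086): balance=105587
step 9 (pay 24415): balance=83062
step 10 (pay 25766): balance=58782
step 11 (pay 24290): balance=35544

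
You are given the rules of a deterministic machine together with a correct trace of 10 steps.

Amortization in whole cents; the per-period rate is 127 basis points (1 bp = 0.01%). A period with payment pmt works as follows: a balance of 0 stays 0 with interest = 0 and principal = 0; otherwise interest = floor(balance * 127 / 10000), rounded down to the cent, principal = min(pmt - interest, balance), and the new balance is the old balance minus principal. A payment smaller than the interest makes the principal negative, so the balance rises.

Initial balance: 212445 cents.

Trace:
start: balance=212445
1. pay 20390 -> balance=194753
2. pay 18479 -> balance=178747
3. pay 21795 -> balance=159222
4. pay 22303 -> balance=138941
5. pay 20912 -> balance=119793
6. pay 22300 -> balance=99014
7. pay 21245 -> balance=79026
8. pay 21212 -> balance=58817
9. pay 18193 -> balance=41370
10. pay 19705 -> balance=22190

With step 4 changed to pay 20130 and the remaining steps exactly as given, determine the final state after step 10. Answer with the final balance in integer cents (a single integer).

(re-executing from step 4 with the substitution; state before step 4: balance=159222)
4. pay 20130 -> balance=141114
5. pay 20912 -> balance=121994
6. pay 22300 -> balance=101243
7. pay 21245 -> balance=81283
8. pay 21212 -> balance=61103
9. pay 18193 -> balance=43686
10. pay 19705 -> balance=24535

24535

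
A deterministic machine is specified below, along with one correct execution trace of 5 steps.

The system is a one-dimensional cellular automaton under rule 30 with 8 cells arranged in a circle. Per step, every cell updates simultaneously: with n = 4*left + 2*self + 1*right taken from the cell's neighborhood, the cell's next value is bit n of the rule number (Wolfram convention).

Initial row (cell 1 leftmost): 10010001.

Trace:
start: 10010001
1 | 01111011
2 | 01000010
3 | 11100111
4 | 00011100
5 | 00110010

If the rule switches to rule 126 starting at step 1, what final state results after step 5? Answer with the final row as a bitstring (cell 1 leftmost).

11100000

(re-executing steps 1..5 under rule 126; state before step 1: 10010001)
1 | 11111011
2 | 00001110
3 | 00011011
4 | 10111111
5 | 11100000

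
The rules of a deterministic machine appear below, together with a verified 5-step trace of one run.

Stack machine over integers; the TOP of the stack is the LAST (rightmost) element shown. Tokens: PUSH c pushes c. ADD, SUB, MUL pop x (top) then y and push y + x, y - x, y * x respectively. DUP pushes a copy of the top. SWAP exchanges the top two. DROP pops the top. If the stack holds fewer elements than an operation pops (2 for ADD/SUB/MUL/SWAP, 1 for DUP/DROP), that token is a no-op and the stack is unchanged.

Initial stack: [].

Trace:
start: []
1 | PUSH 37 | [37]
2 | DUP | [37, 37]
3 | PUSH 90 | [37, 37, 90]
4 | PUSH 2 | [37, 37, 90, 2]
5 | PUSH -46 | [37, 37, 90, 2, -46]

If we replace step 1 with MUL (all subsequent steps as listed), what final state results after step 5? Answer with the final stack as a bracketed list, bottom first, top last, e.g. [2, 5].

[90, 2, -46]

(re-executing from step 1 with the substitution; state before step 1: [])
1 | MUL | []
2 | DUP | []
3 | PUSH 90 | [90]
4 | PUSH 2 | [90, 2]
5 | PUSH -46 | [90, 2, -46]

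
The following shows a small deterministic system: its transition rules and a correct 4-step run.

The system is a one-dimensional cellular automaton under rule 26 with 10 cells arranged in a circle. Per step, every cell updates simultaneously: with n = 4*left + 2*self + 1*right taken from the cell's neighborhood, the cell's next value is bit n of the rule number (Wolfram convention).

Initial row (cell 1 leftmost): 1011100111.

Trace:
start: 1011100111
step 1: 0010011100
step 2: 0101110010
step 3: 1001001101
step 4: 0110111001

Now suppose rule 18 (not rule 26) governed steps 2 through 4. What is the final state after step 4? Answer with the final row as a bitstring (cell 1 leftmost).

0100100000

(re-executing steps 2..4 under rule 18; state before step 2: 0010011100)
step 2: 0101100010
step 3: 1000010101
step 4: 0100100000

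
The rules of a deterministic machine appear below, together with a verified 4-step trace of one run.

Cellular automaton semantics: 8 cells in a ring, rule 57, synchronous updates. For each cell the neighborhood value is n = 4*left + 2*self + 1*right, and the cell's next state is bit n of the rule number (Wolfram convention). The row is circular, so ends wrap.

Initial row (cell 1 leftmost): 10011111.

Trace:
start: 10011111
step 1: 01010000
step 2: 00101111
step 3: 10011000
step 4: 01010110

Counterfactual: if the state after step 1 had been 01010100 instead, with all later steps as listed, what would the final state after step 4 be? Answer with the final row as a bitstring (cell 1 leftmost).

state after step 1 := 01010100
step 2: 00101011
step 3: 10010110
step 4: 01001101

01001101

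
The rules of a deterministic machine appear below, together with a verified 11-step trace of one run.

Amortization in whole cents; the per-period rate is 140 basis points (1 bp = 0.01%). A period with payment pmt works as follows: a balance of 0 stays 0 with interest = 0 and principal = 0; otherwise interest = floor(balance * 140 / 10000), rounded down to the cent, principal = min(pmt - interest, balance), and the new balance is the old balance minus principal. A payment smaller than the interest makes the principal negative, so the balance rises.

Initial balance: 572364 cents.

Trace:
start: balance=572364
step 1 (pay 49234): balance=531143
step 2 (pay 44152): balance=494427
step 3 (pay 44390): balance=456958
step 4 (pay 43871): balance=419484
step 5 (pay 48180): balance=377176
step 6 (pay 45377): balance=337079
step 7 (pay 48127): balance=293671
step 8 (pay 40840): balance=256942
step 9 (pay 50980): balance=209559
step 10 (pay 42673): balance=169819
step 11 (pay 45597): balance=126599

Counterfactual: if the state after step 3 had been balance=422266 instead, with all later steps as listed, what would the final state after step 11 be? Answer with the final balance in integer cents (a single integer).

state after step 3 := balance=422266
step 4 (pay 43871): balance=384306
step 5 (pay 48180): balance=341506
step 6 (pay 45377): balance=300910
step 7 (pay 48127): balance=256995
step 8 (pay 40840): balance=219752
step 9 (pay 50980): balance=171848
step 10 (pay 42673): balance=131580
step 11 (pay 45597): balance=87825

87825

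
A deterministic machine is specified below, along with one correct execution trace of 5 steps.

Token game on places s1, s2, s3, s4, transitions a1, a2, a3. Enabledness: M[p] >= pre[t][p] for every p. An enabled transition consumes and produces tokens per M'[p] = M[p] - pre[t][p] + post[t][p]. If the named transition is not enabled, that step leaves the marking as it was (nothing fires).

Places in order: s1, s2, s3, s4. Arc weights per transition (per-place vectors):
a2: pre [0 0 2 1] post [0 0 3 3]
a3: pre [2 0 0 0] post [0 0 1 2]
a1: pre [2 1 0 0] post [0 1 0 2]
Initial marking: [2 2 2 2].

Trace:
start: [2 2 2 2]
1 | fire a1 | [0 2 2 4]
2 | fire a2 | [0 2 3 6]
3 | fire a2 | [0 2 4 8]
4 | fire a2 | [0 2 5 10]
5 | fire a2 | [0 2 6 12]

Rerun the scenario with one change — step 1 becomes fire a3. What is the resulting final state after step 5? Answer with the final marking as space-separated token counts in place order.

(re-executing from step 1 with the substitution; state before step 1: [2 2 2 2])
1 | fire a3 | [0 2 3 4]
2 | fire a2 | [0 2 4 6]
3 | fire a2 | [0 2 5 8]
4 | fire a2 | [0 2 6 10]
5 | fire a2 | [0 2 7 12]

0 2 7 12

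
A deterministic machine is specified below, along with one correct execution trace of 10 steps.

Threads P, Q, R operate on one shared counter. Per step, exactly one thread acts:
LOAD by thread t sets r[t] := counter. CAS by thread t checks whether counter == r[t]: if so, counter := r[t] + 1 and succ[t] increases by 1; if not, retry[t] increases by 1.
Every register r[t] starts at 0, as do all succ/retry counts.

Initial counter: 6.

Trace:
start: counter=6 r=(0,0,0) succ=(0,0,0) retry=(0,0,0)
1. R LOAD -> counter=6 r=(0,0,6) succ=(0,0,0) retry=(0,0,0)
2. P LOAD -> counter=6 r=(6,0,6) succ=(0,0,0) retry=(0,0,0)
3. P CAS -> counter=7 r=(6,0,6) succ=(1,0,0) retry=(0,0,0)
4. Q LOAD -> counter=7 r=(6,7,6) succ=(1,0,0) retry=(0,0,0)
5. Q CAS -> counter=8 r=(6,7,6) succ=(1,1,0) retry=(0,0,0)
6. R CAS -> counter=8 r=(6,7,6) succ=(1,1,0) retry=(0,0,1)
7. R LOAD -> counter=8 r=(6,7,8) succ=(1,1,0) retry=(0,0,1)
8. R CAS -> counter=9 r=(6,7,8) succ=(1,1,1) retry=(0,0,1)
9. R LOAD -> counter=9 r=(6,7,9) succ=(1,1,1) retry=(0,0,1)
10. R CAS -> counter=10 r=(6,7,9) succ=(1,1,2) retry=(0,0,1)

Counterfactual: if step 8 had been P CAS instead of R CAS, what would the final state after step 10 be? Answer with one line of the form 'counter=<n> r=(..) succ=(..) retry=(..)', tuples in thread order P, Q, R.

counter=9 r=(6,7,8) succ=(1,1,1) retry=(1,0,1)

(re-executing from step 8 with the substitution; state before step 8: counter=8 r=(6,7,8) succ=(1,1,0) retry=(0,0,1))
8. P CAS -> counter=8 r=(6,7,8) succ=(1,1,0) retry=(1,0,1)
9. R LOAD -> counter=8 r=(6,7,8) succ=(1,1,0) retry=(1,0,1)
10. R CAS -> counter=9 r=(6,7,8) succ=(1,1,1) retry=(1,0,1)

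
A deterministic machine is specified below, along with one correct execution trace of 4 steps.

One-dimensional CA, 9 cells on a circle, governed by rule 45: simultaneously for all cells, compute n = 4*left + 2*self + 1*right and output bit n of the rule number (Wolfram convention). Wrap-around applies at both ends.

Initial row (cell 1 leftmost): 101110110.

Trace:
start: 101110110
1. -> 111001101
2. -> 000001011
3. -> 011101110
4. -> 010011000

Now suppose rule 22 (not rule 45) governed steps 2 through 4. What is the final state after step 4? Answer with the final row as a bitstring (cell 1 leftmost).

(re-executing steps 2..4 under rule 22; state before step 2: 111001101)
2. -> 000110000
3. -> 001001000
4. -> 011111100

011111100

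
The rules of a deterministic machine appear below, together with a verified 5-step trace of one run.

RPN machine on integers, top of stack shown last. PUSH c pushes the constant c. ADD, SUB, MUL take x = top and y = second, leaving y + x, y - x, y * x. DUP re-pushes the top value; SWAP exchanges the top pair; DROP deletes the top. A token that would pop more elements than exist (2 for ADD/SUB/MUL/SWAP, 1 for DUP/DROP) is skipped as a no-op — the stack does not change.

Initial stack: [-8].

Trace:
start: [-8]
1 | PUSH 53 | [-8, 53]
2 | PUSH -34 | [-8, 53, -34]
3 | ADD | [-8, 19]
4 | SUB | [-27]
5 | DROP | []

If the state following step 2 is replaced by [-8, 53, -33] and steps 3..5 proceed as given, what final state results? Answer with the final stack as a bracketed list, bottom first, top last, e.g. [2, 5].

state after step 2 := [-8, 53, -33]
3 | ADD | [-8, 20]
4 | SUB | [-28]
5 | DROP | []

[]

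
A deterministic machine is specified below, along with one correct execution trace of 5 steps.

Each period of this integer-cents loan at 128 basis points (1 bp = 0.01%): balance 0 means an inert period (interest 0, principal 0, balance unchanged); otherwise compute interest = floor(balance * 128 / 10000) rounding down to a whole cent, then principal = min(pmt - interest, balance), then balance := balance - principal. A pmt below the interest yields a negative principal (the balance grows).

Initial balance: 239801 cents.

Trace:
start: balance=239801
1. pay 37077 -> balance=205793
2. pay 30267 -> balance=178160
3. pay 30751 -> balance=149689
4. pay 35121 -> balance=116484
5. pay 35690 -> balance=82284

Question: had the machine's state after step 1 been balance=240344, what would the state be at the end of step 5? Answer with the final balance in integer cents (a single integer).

state after step 1 := balance=240344
2. pay 30267 -> balance=213153
3. pay 30751 -> balance=185130
4. pay 35121 -> balance=152378
5. pay 35690 -> balance=118638

118638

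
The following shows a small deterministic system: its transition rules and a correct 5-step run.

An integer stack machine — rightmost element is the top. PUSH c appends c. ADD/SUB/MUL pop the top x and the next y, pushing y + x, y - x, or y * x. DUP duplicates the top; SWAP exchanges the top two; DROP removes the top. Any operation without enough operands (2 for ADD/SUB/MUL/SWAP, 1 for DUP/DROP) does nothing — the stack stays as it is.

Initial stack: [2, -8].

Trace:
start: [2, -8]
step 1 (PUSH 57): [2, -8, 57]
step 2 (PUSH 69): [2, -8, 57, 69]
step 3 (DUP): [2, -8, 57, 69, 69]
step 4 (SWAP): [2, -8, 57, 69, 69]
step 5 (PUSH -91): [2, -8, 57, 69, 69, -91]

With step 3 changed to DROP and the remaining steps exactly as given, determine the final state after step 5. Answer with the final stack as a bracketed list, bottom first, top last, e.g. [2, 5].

[2, 57, -8, -91]

(re-executing from step 3 with the substitution; state before step 3: [2, -8, 57, 69])
step 3 (DROP): [2, -8, 57]
step 4 (SWAP): [2, 57, -8]
step 5 (PUSH -91): [2, 57, -8, -91]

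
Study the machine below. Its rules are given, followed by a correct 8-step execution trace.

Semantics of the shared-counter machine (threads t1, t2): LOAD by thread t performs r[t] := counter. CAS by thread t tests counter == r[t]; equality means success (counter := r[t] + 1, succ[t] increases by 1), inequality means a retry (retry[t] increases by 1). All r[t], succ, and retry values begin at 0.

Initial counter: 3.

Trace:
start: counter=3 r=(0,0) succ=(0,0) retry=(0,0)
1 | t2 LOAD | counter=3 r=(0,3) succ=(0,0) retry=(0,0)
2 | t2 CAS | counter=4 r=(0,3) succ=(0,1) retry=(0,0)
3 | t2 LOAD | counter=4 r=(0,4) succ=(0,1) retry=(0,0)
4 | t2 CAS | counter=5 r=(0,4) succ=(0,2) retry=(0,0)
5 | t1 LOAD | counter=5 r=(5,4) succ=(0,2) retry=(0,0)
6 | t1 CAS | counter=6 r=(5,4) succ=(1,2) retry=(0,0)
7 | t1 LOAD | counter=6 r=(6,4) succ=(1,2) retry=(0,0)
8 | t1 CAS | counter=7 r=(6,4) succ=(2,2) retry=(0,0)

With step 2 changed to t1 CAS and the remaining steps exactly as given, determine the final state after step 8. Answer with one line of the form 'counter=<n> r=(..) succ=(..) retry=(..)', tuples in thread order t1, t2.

(re-executing from step 2 with the substitution; state before step 2: counter=3 r=(0,3) succ=(0,0) retry=(0,0))
2 | t1 CAS | counter=3 r=(0,3) succ=(0,0) retry=(1,0)
3 | t2 LOAD | counter=3 r=(0,3) succ=(0,0) retry=(1,0)
4 | t2 CAS | counter=4 r=(0,3) succ=(0,1) retry=(1,0)
5 | t1 LOAD | counter=4 r=(4,3) succ=(0,1) retry=(1,0)
6 | t1 CAS | counter=5 r=(4,3) succ=(1,1) retry=(1,0)
7 | t1 LOAD | counter=5 r=(5,3) succ=(1,1) retry=(1,0)
8 | t1 CAS | counter=6 r=(5,3) succ=(2,1) retry=(1,0)

counter=6 r=(5,3) succ=(2,1) retry=(1,0)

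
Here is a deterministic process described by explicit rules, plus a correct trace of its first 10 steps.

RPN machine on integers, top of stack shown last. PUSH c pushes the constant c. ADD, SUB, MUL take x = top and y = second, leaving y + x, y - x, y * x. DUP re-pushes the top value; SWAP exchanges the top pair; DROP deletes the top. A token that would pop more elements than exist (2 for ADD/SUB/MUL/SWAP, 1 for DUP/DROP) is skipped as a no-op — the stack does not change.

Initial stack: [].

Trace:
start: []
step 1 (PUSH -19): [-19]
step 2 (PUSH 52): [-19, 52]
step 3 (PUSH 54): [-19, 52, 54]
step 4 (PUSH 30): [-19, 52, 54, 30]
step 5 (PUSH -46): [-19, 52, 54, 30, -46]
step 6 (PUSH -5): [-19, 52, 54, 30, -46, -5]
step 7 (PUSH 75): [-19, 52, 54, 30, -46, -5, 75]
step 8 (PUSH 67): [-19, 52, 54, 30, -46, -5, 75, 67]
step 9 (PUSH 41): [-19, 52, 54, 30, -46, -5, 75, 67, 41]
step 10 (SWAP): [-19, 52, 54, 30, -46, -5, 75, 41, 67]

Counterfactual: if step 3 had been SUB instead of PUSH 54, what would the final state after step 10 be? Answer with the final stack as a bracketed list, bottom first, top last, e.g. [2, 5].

(re-executing from step 3 with the substitution; state before step 3: [-19, 52])
step 3 (SUB): [-71]
step 4 (PUSH 30): [-71, 30]
step 5 (PUSH -46): [-71, 30, -46]
step 6 (PUSH -5): [-71, 30, -46, -5]
step 7 (PUSH 75): [-71, 30, -46, -5, 75]
step 8 (PUSH 67): [-71, 30, -46, -5, 75, 67]
step 9 (PUSH 41): [-71, 30, -46, -5, 75, 67, 41]
step 10 (SWAP): [-71, 30, -46, -5, 75, 41, 67]

[-71, 30, -46, -5, 75, 41, 67]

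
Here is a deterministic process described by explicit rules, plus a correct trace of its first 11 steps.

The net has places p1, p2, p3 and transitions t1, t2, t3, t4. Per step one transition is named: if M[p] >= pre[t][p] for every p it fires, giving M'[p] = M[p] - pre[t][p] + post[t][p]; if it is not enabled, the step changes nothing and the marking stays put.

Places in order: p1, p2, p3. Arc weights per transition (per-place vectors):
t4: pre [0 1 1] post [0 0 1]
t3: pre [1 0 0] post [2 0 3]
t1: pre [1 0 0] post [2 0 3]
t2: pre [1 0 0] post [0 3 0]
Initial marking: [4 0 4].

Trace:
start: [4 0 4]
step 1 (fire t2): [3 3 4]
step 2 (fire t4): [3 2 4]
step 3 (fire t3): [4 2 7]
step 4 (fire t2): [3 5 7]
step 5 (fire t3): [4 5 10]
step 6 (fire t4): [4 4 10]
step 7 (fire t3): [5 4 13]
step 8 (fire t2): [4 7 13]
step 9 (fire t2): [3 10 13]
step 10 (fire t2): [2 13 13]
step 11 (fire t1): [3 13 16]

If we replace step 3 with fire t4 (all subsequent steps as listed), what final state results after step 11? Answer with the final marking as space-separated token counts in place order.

2 12 13

(re-executing from step 3 with the substitution; state before step 3: [3 2 4])
step 3 (fire t4): [3 1 4]
step 4 (fire t2): [2 4 4]
step 5 (fire t3): [3 4 7]
step 6 (fire t4): [3 3 7]
step 7 (fire t3): [4 3 10]
step 8 (fire t2): [3 6 10]
step 9 (fire t2): [2 9 10]
step 10 (fire t2): [1 12 10]
step 11 (fire t1): [2 12 13]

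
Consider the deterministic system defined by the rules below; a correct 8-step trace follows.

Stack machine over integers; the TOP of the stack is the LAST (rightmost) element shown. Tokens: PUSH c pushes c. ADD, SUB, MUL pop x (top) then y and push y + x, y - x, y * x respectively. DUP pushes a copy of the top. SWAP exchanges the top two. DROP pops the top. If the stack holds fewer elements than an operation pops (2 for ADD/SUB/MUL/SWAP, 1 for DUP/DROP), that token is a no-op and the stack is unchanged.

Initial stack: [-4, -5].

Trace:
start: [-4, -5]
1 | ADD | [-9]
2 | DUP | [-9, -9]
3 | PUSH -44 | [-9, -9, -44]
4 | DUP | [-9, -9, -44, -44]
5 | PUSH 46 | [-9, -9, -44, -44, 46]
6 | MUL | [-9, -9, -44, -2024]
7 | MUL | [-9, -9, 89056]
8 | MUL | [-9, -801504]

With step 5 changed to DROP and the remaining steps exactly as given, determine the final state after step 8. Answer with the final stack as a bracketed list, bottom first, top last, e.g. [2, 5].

[-3564]

(re-executing from step 5 with the substitution; state before step 5: [-9, -9, -44, -44])
5 | DROP | [-9, -9, -44]
6 | MUL | [-9, 396]
7 | MUL | [-3564]
8 | MUL | [-3564]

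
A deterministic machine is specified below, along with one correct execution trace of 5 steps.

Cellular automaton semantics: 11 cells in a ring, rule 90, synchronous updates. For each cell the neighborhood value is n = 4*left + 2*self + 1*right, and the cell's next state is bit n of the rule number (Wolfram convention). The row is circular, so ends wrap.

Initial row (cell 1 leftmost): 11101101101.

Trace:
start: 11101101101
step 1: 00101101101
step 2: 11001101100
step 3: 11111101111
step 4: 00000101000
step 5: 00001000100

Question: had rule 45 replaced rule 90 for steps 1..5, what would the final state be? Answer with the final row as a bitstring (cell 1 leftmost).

(re-executing steps 1..5 under rule 45; state before step 1: 11101101101)
step 1: 00011011011
step 2: 01010110110
step 3: 01111101100
step 4: 01000011001
step 5: 11011010001

11011010001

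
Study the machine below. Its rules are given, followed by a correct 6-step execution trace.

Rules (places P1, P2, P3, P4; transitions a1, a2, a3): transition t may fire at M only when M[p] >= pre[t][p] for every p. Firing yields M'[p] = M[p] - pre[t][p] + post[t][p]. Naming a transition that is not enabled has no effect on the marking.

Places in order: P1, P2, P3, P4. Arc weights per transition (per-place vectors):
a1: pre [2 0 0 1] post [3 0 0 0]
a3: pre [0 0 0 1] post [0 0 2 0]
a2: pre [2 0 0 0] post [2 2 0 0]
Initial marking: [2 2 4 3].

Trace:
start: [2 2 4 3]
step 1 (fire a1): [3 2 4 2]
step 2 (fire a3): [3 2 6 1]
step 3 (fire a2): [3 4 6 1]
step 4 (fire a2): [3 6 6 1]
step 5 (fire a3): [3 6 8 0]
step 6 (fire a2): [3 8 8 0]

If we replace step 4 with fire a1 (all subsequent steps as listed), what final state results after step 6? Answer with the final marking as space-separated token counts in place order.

(re-executing from step 4 with the substitution; state before step 4: [3 4 6 1])
step 4 (fire a1): [4 4 6 0]
step 5 (fire a3): [4 4 6 0]
step 6 (fire a2): [4 6 6 0]

4 6 6 0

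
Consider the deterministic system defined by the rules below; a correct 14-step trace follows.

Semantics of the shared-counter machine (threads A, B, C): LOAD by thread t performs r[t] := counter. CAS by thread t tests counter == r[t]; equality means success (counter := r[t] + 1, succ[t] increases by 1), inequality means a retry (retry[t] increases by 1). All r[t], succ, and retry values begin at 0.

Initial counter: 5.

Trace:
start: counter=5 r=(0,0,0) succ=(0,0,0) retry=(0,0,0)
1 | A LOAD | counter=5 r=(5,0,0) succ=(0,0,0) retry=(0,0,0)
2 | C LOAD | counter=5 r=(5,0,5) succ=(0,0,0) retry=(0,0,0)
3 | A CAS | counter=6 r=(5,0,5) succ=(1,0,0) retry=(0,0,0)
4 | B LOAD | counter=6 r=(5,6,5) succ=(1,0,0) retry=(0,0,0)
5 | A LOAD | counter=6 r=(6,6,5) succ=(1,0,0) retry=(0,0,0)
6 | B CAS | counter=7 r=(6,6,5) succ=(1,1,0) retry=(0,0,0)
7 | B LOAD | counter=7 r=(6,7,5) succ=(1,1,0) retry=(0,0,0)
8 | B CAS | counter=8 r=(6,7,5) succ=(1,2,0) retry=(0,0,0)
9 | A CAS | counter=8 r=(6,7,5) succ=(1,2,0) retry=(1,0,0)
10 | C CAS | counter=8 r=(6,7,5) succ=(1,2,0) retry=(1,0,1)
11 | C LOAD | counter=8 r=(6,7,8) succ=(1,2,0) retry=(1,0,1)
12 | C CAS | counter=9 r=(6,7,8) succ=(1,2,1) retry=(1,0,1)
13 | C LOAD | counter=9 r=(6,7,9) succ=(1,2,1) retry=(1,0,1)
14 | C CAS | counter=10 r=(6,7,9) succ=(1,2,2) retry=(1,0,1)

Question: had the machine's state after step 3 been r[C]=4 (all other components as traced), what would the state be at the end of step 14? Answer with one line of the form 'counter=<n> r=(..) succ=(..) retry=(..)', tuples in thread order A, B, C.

state after step 3 := counter=6 r=(5,0,4) succ=(1,0,0) retry=(0,0,0)
4 | B LOAD | counter=6 r=(5,6,4) succ=(1,0,0) retry=(0,0,0)
5 | A LOAD | counter=6 r=(6,6,4) succ=(1,0,0) retry=(0,0,0)
6 | B CAS | counter=7 r=(6,6,4) succ=(1,1,0) retry=(0,0,0)
7 | B LOAD | counter=7 r=(6,7,4) succ=(1,1,0) retry=(0,0,0)
8 | B CAS | counter=8 r=(6,7,4) succ=(1,2,0) retry=(0,0,0)
9 | A CAS | counter=8 r=(6,7,4) succ=(1,2,0) retry=(1,0,0)
10 | C CAS | counter=8 r=(6,7,4) succ=(1,2,0) retry=(1,0,1)
11 | C LOAD | counter=8 r=(6,7,8) succ=(1,2,0) retry=(1,0,1)
12 | C CAS | counter=9 r=(6,7,8) succ=(1,2,1) retry=(1,0,1)
13 | C LOAD | counter=9 r=(6,7,9) succ=(1,2,1) retry=(1,0,1)
14 | C CAS | counter=10 r=(6,7,9) succ=(1,2,2) retry=(1,0,1)

counter=10 r=(6,7,9) succ=(1,2,2) retry=(1,0,1)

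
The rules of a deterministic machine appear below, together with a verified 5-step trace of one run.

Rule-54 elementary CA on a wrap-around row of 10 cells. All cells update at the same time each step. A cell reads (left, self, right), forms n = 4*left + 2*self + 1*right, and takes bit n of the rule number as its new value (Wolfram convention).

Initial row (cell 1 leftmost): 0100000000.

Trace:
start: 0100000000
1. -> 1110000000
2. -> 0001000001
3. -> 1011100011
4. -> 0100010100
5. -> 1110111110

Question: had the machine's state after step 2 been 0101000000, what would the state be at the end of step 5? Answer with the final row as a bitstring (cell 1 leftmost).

state after step 2 := 0101000000
3. -> 1111100000
4. -> 0000010001
5. -> 1000111011

1000111011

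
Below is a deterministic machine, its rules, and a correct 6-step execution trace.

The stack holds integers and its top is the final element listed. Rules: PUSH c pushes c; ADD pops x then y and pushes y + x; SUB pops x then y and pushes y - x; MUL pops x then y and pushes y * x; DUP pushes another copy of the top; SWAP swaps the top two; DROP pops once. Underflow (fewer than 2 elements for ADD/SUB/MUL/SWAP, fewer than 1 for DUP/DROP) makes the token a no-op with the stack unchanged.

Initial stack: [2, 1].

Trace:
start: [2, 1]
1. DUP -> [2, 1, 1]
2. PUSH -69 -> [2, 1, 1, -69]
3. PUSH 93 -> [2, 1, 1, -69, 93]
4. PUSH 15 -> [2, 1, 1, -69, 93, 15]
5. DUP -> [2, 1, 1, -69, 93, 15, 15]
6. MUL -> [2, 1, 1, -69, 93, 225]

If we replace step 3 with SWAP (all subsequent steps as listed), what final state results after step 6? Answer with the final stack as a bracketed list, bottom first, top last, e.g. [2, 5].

[2, 1, -69, 1, 225]

(re-executing from step 3 with the substitution; state before step 3: [2, 1, 1, -69])
3. SWAP -> [2, 1, -69, 1]
4. PUSH 15 -> [2, 1, -69, 1, 15]
5. DUP -> [2, 1, -69, 1, 15, 15]
6. MUL -> [2, 1, -69, 1, 225]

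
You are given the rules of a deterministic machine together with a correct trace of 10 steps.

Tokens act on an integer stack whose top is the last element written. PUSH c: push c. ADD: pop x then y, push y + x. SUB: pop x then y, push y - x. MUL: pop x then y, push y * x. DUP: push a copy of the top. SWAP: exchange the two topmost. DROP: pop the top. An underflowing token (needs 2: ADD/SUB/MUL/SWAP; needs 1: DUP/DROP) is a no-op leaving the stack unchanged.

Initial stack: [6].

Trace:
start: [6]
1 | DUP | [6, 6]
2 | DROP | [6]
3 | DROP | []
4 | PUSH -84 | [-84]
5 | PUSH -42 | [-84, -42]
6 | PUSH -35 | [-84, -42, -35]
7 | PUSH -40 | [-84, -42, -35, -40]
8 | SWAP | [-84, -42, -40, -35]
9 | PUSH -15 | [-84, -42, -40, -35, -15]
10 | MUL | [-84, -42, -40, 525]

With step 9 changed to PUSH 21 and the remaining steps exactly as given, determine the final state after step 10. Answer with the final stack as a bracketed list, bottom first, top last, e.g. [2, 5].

[-84, -42, -40, -735]

(re-executing from step 9 with the substitution; state before step 9: [-84, -42, -40, -35])
9 | PUSH 21 | [-84, -42, -40, -35, 21]
10 | MUL | [-84, -42, -40, -735]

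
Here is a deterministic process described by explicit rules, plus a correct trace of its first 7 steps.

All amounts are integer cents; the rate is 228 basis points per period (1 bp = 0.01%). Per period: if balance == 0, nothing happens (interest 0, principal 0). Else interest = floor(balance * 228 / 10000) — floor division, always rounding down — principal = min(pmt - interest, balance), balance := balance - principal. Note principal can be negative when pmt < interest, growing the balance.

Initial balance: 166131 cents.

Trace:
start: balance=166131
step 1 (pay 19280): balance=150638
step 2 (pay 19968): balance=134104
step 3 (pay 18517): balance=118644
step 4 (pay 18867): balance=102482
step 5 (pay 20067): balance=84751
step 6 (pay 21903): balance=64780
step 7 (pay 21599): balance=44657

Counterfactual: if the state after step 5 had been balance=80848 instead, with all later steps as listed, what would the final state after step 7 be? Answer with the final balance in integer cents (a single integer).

40574

state after step 5 := balance=80848
step 6 (pay 21903): balance=60788
step 7 (pay 21599): balance=40574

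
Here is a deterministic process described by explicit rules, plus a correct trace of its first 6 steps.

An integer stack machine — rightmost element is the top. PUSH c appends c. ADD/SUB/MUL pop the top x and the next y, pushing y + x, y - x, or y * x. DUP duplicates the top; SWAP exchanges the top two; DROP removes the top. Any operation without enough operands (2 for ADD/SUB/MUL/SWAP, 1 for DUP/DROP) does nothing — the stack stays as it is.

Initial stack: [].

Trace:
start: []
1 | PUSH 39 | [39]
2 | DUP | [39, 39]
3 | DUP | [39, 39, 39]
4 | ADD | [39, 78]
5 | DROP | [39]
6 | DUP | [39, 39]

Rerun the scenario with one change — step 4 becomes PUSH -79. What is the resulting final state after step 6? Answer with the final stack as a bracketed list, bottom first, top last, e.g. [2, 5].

[39, 39, 39, 39]

(re-executing from step 4 with the substitution; state before step 4: [39, 39, 39])
4 | PUSH -79 | [39, 39, 39, -79]
5 | DROP | [39, 39, 39]
6 | DUP | [39, 39, 39, 39]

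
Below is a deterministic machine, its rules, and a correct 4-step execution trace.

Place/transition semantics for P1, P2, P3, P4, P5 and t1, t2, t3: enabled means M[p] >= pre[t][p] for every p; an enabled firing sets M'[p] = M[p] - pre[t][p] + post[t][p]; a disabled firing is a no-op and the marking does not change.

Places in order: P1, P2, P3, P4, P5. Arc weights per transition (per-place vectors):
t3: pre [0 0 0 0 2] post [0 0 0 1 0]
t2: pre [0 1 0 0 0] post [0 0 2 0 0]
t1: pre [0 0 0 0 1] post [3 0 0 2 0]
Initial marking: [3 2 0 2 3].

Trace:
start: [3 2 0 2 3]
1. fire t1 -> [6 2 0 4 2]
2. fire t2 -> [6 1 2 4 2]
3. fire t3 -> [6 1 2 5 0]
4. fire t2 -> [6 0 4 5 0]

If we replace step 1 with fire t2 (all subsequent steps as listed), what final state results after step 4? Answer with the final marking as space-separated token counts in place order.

3 0 4 3 1

(re-executing from step 1 with the substitution; state before step 1: [3 2 0 2 3])
1. fire t2 -> [3 1 2 2 3]
2. fire t2 -> [3 0 4 2 3]
3. fire t3 -> [3 0 4 3 1]
4. fire t2 -> [3 0 4 3 1]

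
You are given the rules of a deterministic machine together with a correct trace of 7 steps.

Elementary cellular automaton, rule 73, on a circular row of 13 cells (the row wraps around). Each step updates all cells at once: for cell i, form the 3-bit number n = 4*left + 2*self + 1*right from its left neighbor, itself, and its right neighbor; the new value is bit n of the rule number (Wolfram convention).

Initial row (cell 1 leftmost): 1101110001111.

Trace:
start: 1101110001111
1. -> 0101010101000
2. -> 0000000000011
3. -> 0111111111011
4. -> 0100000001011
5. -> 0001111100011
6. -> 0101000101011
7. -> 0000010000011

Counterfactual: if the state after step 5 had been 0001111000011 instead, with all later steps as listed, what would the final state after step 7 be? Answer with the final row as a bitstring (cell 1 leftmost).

state after step 5 := 0001111000011
6. -> 0101001011011
7. -> 0000000011011

0000000011011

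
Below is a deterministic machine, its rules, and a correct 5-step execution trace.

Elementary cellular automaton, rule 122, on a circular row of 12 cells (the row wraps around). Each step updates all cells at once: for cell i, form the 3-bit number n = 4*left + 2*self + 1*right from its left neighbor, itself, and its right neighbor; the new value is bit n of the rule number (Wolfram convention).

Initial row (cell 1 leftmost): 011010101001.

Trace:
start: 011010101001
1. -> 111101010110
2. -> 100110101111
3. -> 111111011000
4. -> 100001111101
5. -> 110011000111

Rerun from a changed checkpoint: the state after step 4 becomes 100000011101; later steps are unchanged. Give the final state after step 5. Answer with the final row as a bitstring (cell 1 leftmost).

110000110111

state after step 4 := 100000011101
5. -> 110000110111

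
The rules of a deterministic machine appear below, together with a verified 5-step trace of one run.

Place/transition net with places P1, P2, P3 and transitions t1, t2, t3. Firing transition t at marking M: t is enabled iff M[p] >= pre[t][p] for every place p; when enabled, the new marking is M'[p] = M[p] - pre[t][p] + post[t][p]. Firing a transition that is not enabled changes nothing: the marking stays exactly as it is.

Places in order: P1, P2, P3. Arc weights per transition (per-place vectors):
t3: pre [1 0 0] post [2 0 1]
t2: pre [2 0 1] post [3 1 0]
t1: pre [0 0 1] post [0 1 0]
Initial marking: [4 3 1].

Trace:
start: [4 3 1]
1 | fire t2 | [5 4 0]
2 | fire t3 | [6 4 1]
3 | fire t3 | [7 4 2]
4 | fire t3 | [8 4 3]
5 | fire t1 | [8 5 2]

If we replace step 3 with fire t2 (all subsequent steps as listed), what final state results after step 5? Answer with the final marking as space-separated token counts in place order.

(re-executing from step 3 with the substitution; state before step 3: [6 4 1])
3 | fire t2 | [7 5 0]
4 | fire t3 | [8 5 1]
5 | fire t1 | [8 6 0]

8 6 0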